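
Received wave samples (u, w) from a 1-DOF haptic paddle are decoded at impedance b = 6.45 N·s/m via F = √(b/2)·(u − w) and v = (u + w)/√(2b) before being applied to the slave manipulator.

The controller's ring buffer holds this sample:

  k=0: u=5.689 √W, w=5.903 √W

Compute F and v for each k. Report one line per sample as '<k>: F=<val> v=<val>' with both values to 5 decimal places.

k=0: u−w=-0.21400, u+w=11.59200; √(b/2)=1.79583, √(2b)=3.59166; F=1.79583×(-0.214)=-0.38431, v=11.59200/3.59166=3.22748

0: F=-0.38431 v=3.22748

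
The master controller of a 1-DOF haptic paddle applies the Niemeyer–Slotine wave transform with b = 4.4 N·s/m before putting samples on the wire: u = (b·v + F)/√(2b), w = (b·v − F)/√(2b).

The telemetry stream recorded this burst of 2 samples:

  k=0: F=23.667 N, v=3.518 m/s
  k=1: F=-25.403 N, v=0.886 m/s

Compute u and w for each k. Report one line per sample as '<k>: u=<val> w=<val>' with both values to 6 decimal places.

k=0: b·v=4.4×3.518=15.479200; √(2b)=2.966479; u=(15.479200+23.667)/2.966479=13.196181, w=(15.479200−23.667)/2.966479=-2.760107
k=1: b·v=4.4×0.886=3.898400; √(2b)=2.966479; u=(3.898400+(-25.403))/2.966479=-7.249199, w=(3.898400−(-25.403))/2.966479=9.877500

0: u=13.196181 w=-2.760107
1: u=-7.249199 w=9.877500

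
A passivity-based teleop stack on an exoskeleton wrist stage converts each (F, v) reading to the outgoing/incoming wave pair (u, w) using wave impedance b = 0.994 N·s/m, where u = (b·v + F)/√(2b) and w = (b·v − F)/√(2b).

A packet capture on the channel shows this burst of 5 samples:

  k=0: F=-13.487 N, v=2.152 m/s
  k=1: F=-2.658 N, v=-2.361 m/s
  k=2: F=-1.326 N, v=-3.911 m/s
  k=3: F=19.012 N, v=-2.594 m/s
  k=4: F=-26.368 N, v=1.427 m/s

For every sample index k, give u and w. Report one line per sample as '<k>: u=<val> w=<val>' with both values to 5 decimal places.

k=0: b·v=0.994×2.152=2.13909; √(2b)=1.40996; u=(2.13909+(-13.487))/1.40996=-8.04837, w=(2.13909−(-13.487))/1.40996=11.08261
k=1: b·v=0.994×(-2.361)=-2.34683; √(2b)=1.40996; u=(-2.34683+(-2.658))/1.40996=-3.54962, w=(-2.34683−(-2.658))/1.40996=0.22069
k=2: b·v=0.994×(-3.911)=-3.88753; √(2b)=1.40996; u=(-3.88753+(-1.326))/1.40996=-3.69763, w=(-3.88753−(-1.326))/1.40996=-1.81674
k=3: b·v=0.994×(-2.594)=-2.57844; √(2b)=1.40996; u=(-2.57844+19.012)/1.40996=11.65530, w=(-2.57844−19.012)/1.40996=-15.31275
k=4: b·v=0.994×1.427=1.41844; √(2b)=1.40996; u=(1.41844+(-26.368))/1.40996=-17.69517, w=(1.41844−(-26.368))/1.40996=19.70719

0: u=-8.04837 w=11.08261
1: u=-3.54962 w=0.22069
2: u=-3.69763 w=-1.81674
3: u=11.65530 w=-15.31275
4: u=-17.69517 w=19.70719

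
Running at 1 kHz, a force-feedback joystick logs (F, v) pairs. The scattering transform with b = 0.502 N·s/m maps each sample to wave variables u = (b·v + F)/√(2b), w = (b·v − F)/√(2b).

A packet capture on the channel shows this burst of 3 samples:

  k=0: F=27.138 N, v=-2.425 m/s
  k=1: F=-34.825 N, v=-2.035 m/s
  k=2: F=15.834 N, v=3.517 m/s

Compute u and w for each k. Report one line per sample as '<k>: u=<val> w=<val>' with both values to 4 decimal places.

k=0: b·v=0.502×(-2.425)=-1.2173; √(2b)=1.0020; u=(-1.2173+27.138)/1.0020=25.8690, w=(-1.2173−27.138)/1.0020=-28.2988
k=1: b·v=0.502×(-2.035)=-1.0216; √(2b)=1.0020; u=(-1.0216+(-34.825))/1.0020=-35.7751, w=(-1.0216−(-34.825))/1.0020=33.7360
k=2: b·v=0.502×3.517=1.7655; √(2b)=1.0020; u=(1.7655+15.834)/1.0020=17.5644, w=(1.7655−15.834)/1.0020=-14.0404

0: u=25.8690 w=-28.2988
1: u=-35.7751 w=33.7360
2: u=17.5644 w=-14.0404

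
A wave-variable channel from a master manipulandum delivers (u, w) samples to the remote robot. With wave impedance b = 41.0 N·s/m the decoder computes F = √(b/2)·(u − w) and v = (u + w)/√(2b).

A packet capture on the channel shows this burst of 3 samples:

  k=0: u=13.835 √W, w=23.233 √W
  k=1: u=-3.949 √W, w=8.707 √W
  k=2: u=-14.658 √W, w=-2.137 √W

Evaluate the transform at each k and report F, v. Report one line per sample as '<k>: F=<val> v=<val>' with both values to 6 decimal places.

k=0: u−w=-9.398000, u+w=37.068000; √(b/2)=4.527693, √(2b)=9.055385; F=4.527693×(-9.398)=-42.551255, v=37.068000/9.055385=4.093476
k=1: u−w=-12.656000, u+w=4.758000; √(b/2)=4.527693, √(2b)=9.055385; F=4.527693×(-12.656)=-57.302477, v=4.758000/9.055385=0.525433
k=2: u−w=-12.521000, u+w=-16.795000; √(b/2)=4.527693, √(2b)=9.055385; F=4.527693×(-12.521)=-56.691239, v=-16.795000/9.055385=-1.854697

0: F=-42.551255 v=4.093476
1: F=-57.302477 v=0.525433
2: F=-56.691239 v=-1.854697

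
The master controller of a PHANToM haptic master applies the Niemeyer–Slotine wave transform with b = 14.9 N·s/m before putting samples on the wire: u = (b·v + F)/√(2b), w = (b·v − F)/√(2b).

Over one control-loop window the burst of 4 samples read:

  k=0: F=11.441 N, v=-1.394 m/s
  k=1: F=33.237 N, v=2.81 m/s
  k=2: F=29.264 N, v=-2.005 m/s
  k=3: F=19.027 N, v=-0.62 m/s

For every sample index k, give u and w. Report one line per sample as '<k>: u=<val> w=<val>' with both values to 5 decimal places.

0: u=-1.70905 w=-5.90071
1: u=13.75835 w=1.58126
2: u=-0.11183 w=-10.83333
3: u=1.79321 w=-5.17775

k=0: b·v=14.9×(-1.394)=-20.77060; √(2b)=5.45894; u=(-20.77060+11.441)/5.45894=-1.70905, w=(-20.77060−11.441)/5.45894=-5.90071
k=1: b·v=14.9×2.81=41.86900; √(2b)=5.45894; u=(41.86900+33.237)/5.45894=13.75835, w=(41.86900−33.237)/5.45894=1.58126
k=2: b·v=14.9×(-2.005)=-29.87450; √(2b)=5.45894; u=(-29.87450+29.264)/5.45894=-0.11183, w=(-29.87450−29.264)/5.45894=-10.83333
k=3: b·v=14.9×(-0.62)=-9.23800; √(2b)=5.45894; u=(-9.23800+19.027)/5.45894=1.79321, w=(-9.23800−19.027)/5.45894=-5.17775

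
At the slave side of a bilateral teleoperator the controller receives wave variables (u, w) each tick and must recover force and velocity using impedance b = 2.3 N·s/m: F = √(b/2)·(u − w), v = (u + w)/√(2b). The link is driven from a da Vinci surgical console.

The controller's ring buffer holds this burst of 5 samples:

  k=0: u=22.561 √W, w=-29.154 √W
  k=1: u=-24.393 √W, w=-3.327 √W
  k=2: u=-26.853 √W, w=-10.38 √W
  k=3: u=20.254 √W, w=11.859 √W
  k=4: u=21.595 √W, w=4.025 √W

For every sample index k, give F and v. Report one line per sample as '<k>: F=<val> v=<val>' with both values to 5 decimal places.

0: F=55.45816 v=-3.07400
1: F=-22.59077 v=-12.92452
2: F=-17.66532 v=-17.35998
3: F=9.00263 v=14.97276
4: F=18.84173 v=11.94539

k=0: u−w=51.71500, u+w=-6.59300; √(b/2)=1.07238, √(2b)=2.14476; F=1.07238×51.715=55.45816, v=-6.59300/2.14476=-3.07400
k=1: u−w=-21.06600, u+w=-27.72000; √(b/2)=1.07238, √(2b)=2.14476; F=1.07238×(-21.066)=-22.59077, v=-27.72000/2.14476=-12.92452
k=2: u−w=-16.47300, u+w=-37.23300; √(b/2)=1.07238, √(2b)=2.14476; F=1.07238×(-16.473)=-17.66532, v=-37.23300/2.14476=-17.35998
k=3: u−w=8.39500, u+w=32.11300; √(b/2)=1.07238, √(2b)=2.14476; F=1.07238×8.395=9.00263, v=32.11300/2.14476=14.97276
k=4: u−w=17.57000, u+w=25.62000; √(b/2)=1.07238, √(2b)=2.14476; F=1.07238×17.57=18.84173, v=25.62000/2.14476=11.94539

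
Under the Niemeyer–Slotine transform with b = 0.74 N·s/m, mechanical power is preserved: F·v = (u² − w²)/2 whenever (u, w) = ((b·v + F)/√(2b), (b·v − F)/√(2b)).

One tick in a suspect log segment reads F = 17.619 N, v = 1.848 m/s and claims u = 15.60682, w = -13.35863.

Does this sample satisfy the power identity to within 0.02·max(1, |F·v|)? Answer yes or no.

F·v = 17.619×1.848 = 32.55991 W.
(u² − w²)/2 = (243.57283 − 178.45300)/2 = 32.55992 W.
|Δ| = 0.00001;  2% of max(1, |F·v|) = 0.65120.

yes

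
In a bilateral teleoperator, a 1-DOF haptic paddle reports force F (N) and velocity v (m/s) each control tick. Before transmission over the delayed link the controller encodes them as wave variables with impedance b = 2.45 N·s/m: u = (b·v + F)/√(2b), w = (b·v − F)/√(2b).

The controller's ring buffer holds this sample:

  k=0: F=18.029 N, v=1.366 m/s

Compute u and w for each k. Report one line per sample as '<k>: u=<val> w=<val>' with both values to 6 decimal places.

k=0: b·v=2.45×1.366=3.346700; √(2b)=2.213594; u=(3.346700+18.029)/2.213594=9.656557, w=(3.346700−18.029)/2.213594=-6.632787

0: u=9.656557 w=-6.632787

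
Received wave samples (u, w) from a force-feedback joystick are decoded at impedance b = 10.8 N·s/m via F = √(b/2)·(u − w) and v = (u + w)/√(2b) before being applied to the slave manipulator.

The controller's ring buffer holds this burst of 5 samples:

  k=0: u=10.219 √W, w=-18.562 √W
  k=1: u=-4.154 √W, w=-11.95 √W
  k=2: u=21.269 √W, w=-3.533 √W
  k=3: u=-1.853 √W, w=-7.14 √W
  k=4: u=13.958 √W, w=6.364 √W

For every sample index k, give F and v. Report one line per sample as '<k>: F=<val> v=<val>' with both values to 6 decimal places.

0: F=66.881000 v=-1.795128
1: F=18.116267 v=-3.465029
2: F=57.634640 v=3.816180
3: F=12.285878 v=-1.934986
4: F=17.646861 v=4.372598

k=0: u−w=28.781000, u+w=-8.343000; √(b/2)=2.323790, √(2b)=4.647580; F=2.323790×28.781=66.881000, v=-8.343000/4.647580=-1.795128
k=1: u−w=7.796000, u+w=-16.104000; √(b/2)=2.323790, √(2b)=4.647580; F=2.323790×7.796=18.116267, v=-16.104000/4.647580=-3.465029
k=2: u−w=24.802000, u+w=17.736000; √(b/2)=2.323790, √(2b)=4.647580; F=2.323790×24.802=57.634640, v=17.736000/4.647580=3.816180
k=3: u−w=5.287000, u+w=-8.993000; √(b/2)=2.323790, √(2b)=4.647580; F=2.323790×5.287=12.285878, v=-8.993000/4.647580=-1.934986
k=4: u−w=7.594000, u+w=20.322000; √(b/2)=2.323790, √(2b)=4.647580; F=2.323790×7.594=17.646861, v=20.322000/4.647580=4.372598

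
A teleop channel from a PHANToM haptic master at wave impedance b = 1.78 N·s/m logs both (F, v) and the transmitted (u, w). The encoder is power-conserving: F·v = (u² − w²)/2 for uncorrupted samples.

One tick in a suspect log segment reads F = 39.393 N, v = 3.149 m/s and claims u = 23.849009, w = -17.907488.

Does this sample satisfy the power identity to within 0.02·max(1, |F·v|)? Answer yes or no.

F·v = 39.393×3.149 = 124.048557 W.
(u² − w²)/2 = (568.775230 − 320.678126)/2 = 124.048552 W.
|Δ| = 0.000005;  2% of max(1, |F·v|) = 2.480971.

yes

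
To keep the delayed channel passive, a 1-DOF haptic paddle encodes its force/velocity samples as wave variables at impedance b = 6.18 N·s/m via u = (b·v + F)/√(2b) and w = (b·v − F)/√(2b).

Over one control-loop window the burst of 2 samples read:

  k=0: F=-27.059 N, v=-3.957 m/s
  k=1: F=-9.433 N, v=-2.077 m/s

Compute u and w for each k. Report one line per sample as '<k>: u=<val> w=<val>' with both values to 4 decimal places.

k=0: b·v=6.18×(-3.957)=-24.4543; √(2b)=3.5157; u=(-24.4543+(-27.059))/3.5157=-14.6524, w=(-24.4543−(-27.059))/3.5157=0.7409
k=1: b·v=6.18×(-2.077)=-12.8359; √(2b)=3.5157; u=(-12.8359+(-9.433))/3.5157=-6.3342, w=(-12.8359−(-9.433))/3.5157=-0.9679

0: u=-14.6524 w=0.7409
1: u=-6.3342 w=-0.9679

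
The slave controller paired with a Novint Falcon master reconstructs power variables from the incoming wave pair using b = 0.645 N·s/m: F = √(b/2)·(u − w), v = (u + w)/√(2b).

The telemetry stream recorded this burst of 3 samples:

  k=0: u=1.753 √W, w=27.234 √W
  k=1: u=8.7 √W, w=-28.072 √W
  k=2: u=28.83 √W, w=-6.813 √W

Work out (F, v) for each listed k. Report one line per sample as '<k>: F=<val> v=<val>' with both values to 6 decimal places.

0: F=-14.470426 v=25.521630
1: F=20.882482 v=-17.056095
2: F=20.241333 v=19.384888

k=0: u−w=-25.481000, u+w=28.987000; √(b/2)=0.567891, √(2b)=1.135782; F=0.567891×(-25.481)=-14.470426, v=28.987000/1.135782=25.521630
k=1: u−w=36.772000, u+w=-19.372000; √(b/2)=0.567891, √(2b)=1.135782; F=0.567891×36.772=20.882482, v=-19.372000/1.135782=-17.056095
k=2: u−w=35.643000, u+w=22.017000; √(b/2)=0.567891, √(2b)=1.135782; F=0.567891×35.643=20.241333, v=22.017000/1.135782=19.384888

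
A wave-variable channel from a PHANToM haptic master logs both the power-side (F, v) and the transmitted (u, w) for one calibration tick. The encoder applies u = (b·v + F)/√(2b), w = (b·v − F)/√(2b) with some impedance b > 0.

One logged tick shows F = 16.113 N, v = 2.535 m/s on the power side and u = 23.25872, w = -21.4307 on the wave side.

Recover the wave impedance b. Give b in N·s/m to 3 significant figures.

u + w = 1.8280;  u + w = √(2b)·v, so √(2b) = 1.8280/2.535 = 0.7211.
b = (√(2b))²/2 = 0.5200/2 = 0.2600.
(Check via u − w = 2F/√(2b): u − w = 44.6894, 2F/√(2b) = 44.6893.)

b = 0.26 N·s/m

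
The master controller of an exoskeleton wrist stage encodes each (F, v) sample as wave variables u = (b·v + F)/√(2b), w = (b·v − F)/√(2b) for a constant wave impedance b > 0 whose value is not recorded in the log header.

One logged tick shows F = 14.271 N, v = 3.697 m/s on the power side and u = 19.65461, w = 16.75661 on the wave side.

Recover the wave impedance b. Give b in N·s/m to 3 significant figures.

u + w = 36.4112;  u + w = √(2b)·v, so √(2b) = 36.4112/3.697 = 9.8489.
b = (√(2b))²/2 = 97.0000/2 = 48.5000.
(Check via u − w = 2F/√(2b): u − w = 2.8980, 2F/√(2b) = 2.8980.)

b = 48.5 N·s/m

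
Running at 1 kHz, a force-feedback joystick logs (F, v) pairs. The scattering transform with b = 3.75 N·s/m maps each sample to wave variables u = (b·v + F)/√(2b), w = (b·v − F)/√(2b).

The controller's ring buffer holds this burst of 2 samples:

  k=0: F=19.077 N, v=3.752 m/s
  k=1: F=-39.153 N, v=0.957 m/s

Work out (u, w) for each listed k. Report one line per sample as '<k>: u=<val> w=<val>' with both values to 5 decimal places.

k=0: b·v=3.75×3.752=14.07000; √(2b)=2.73861; u=(14.07000+19.077)/2.73861=12.10357, w=(14.07000−19.077)/2.73861=-1.82830
k=1: b·v=3.75×0.957=3.58875; √(2b)=2.73861; u=(3.58875+(-39.153))/2.73861=-12.98623, w=(3.58875−(-39.153))/2.73861=15.60708

0: u=12.10357 w=-1.82830
1: u=-12.98623 w=15.60708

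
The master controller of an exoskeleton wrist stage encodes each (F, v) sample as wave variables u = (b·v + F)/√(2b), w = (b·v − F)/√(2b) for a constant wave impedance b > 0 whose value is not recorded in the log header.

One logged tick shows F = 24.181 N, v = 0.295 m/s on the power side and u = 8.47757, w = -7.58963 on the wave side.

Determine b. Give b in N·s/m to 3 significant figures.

u + w = 0.88794;  u + w = √(2b)·v, so √(2b) = 0.88794/0.295 = 3.00997.
b = (√(2b))²/2 = 9.05990/2 = 4.52995.
(Check via u − w = 2F/√(2b): u − w = 16.06720, 2F/√(2b) = 16.06729.)

b = 4.53 N·s/m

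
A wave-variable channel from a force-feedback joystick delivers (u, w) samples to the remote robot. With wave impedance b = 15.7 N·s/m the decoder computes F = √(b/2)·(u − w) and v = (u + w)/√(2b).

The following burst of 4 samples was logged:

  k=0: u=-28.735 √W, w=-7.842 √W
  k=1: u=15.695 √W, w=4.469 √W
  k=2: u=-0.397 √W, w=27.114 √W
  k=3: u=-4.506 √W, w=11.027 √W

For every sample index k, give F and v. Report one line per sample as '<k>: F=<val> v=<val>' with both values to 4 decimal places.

k=0: u−w=-20.8930, u+w=-36.5770; √(b/2)=2.8018, √(2b)=5.6036; F=2.8018×(-20.893)=-58.5377, v=-36.5770/5.6036=-6.5274
k=1: u−w=11.2260, u+w=20.1640; √(b/2)=2.8018, √(2b)=5.6036; F=2.8018×11.226=31.4528, v=20.1640/5.6036=3.5984
k=2: u−w=-27.5110, u+w=26.7170; √(b/2)=2.8018, √(2b)=5.6036; F=2.8018×(-27.511)=-77.0799, v=26.7170/5.6036=4.7679
k=3: u−w=-15.5330, u+w=6.5210; √(b/2)=2.8018, √(2b)=5.6036; F=2.8018×(-15.533)=-43.5201, v=6.5210/5.6036=1.1637

0: F=-58.5377 v=-6.5274
1: F=31.4528 v=3.5984
2: F=-77.0799 v=4.7679
3: F=-43.5201 v=1.1637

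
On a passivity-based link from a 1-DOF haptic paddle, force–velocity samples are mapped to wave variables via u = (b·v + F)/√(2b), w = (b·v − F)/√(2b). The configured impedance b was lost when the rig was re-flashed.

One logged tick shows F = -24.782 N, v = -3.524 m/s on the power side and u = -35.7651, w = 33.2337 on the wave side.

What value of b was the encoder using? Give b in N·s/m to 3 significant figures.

u + w = -2.5314;  u + w = √(2b)·v, so √(2b) = -2.5314/(-3.524) = 0.7183.
b = (√(2b))²/2 = 0.5160/2 = 0.2580.
(Check via u − w = 2F/√(2b): u − w = -68.9988, 2F/√(2b) = -68.9988.)

b = 0.258 N·s/m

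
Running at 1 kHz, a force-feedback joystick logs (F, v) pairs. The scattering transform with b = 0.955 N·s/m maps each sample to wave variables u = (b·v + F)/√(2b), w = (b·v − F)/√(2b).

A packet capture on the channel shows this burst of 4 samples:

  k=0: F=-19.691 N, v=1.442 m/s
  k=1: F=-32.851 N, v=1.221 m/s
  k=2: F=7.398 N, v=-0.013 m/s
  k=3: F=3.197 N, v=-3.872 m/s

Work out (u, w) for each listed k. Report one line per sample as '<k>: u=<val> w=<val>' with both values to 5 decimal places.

k=0: b·v=0.955×1.442=1.37711; √(2b)=1.38203; u=(1.37711+(-19.691))/1.38203=-13.25147, w=(1.37711−(-19.691))/1.38203=15.24435
k=1: b·v=0.955×1.221=1.16606; √(2b)=1.38203; u=(1.16606+(-32.851))/1.38203=-22.92642, w=(1.16606−(-32.851))/1.38203=24.61388
k=2: b·v=0.955×(-0.013)=-0.01241; √(2b)=1.38203; u=(-0.01241+7.398)/1.38203=5.34402, w=(-0.01241−7.398)/1.38203=-5.36199
k=3: b·v=0.955×(-3.872)=-3.69776; √(2b)=1.38203; u=(-3.69776+3.197)/1.38203=-0.36234, w=(-3.69776−3.197)/1.38203=-4.98887

0: u=-13.25147 w=15.24435
1: u=-22.92642 w=24.61388
2: u=5.34402 w=-5.36199
3: u=-0.36234 w=-4.98887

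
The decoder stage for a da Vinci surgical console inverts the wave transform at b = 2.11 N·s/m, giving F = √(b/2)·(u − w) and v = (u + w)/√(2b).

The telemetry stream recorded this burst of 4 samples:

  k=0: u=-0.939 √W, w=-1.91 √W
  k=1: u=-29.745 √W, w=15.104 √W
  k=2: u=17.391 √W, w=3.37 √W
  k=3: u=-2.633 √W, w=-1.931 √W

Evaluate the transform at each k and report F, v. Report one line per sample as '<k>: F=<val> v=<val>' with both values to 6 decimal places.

k=0: u−w=0.971000, u+w=-2.849000; √(b/2)=1.027132, √(2b)=2.054264; F=1.027132×0.971=0.997345, v=-2.849000/2.054264=-1.386872
k=1: u−w=-44.849000, u+w=-14.641000; √(b/2)=1.027132, √(2b)=2.054264; F=1.027132×(-44.849)=-46.065840, v=-14.641000/2.054264=-7.127127
k=2: u−w=14.021000, u+w=20.761000; √(b/2)=1.027132, √(2b)=2.054264; F=1.027132×14.021=14.401417, v=20.761000/2.054264=10.106297
k=3: u−w=-0.702000, u+w=-4.564000; √(b/2)=1.027132, √(2b)=2.054264; F=1.027132×(-0.702)=-0.721047, v=-4.564000/2.054264=-2.221720

0: F=0.997345 v=-1.386872
1: F=-46.065840 v=-7.127127
2: F=14.401417 v=10.106297
3: F=-0.721047 v=-2.221720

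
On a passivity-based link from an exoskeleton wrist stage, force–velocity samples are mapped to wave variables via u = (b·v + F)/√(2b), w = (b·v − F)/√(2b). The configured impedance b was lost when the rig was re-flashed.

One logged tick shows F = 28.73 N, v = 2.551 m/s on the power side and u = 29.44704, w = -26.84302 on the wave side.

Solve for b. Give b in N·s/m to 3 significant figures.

u + w = 2.6040;  u + w = √(2b)·v, so √(2b) = 2.6040/2.551 = 1.0208.
b = (√(2b))²/2 = 1.0420/2 = 0.5210.
(Check via u − w = 2F/√(2b): u − w = 56.2901, 2F/√(2b) = 56.2901.)

b = 0.521 N·s/m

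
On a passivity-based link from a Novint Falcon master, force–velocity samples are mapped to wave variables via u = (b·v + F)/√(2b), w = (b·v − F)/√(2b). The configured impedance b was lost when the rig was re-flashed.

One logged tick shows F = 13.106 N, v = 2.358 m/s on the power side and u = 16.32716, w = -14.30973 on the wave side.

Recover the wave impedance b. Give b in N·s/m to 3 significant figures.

u + w = 2.01743;  u + w = √(2b)·v, so √(2b) = 2.01743/2.358 = 0.85557.
b = (√(2b))²/2 = 0.73200/2 = 0.36600.
(Check via u − w = 2F/√(2b): u − w = 30.63689, 2F/√(2b) = 30.63695.)

b = 0.366 N·s/m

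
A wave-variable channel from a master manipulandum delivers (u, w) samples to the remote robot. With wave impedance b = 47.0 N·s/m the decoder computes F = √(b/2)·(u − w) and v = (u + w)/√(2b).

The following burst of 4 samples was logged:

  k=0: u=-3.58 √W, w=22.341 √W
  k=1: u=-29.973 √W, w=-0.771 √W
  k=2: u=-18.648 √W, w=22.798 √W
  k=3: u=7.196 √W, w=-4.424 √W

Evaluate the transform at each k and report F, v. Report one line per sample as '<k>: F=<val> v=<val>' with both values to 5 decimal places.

0: F=-125.65671 v=1.93505
1: F=-141.56195 v=-3.17100
2: F=-200.91694 v=0.42804
3: F=56.33004 v=0.28591

k=0: u−w=-25.92100, u+w=18.76100; √(b/2)=4.84768, √(2b)=9.69536; F=4.84768×(-25.921)=-125.65671, v=18.76100/9.69536=1.93505
k=1: u−w=-29.20200, u+w=-30.74400; √(b/2)=4.84768, √(2b)=9.69536; F=4.84768×(-29.202)=-141.56195, v=-30.74400/9.69536=-3.17100
k=2: u−w=-41.44600, u+w=4.15000; √(b/2)=4.84768, √(2b)=9.69536; F=4.84768×(-41.446)=-200.91694, v=4.15000/9.69536=0.42804
k=3: u−w=11.62000, u+w=2.77200; √(b/2)=4.84768, √(2b)=9.69536; F=4.84768×11.62=56.33004, v=2.77200/9.69536=0.28591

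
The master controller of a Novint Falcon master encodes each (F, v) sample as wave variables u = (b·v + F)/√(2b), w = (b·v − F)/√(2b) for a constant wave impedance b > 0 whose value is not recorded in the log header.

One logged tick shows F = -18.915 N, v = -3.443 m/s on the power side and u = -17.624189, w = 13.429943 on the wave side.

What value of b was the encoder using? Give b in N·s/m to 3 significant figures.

u + w = -4.194246;  u + w = √(2b)·v, so √(2b) = -4.194246/(-3.443) = 1.218195.
b = (√(2b))²/2 = 1.483999/2 = 0.742000.
(Check via u − w = 2F/√(2b): u − w = -31.054132, 2F/√(2b) = -31.054137.)

b = 0.742 N·s/m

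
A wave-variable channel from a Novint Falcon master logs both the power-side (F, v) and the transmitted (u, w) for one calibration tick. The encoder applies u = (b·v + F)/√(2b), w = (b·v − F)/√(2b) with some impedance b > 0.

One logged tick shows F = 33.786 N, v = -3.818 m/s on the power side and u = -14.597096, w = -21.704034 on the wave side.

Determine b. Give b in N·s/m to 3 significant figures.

b = 45.2 N·s/m

u + w = -36.301130;  u + w = √(2b)·v, so √(2b) = -36.301130/(-3.818) = 9.507892.
b = (√(2b))²/2 = 90.400002/2 = 45.200001.
(Check via u − w = 2F/√(2b): u − w = 7.106938, 2F/√(2b) = 7.106938.)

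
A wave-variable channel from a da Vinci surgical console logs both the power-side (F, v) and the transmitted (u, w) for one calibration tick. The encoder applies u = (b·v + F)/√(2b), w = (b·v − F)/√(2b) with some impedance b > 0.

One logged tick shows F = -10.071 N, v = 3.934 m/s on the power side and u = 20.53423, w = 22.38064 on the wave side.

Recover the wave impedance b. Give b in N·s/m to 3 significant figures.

u + w = 42.91487;  u + w = √(2b)·v, so √(2b) = 42.91487/3.934 = 10.90871.
b = (√(2b))²/2 = 118.99998/2 = 59.49999.
(Check via u − w = 2F/√(2b): u − w = -1.84641, 2F/√(2b) = -1.84641.)

b = 59.5 N·s/m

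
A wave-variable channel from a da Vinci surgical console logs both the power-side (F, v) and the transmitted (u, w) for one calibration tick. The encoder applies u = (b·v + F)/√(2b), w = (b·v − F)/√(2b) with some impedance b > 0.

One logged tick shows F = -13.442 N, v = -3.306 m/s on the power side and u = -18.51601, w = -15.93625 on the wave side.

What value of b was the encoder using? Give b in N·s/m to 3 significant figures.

b = 54.3 N·s/m

u + w = -34.4523;  u + w = √(2b)·v, so √(2b) = -34.4523/(-3.306) = 10.4211.
b = (√(2b))²/2 = 108.6000/2 = 54.3000.
(Check via u − w = 2F/√(2b): u − w = -2.5798, 2F/√(2b) = -2.5798.)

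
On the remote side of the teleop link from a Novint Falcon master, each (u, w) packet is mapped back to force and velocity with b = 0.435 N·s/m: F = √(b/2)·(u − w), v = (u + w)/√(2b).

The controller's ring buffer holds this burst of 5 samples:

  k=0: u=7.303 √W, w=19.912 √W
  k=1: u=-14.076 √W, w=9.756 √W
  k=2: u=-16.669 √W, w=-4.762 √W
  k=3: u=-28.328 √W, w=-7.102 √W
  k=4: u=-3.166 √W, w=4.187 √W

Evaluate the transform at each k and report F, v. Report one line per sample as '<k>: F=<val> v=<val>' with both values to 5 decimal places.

0: F=-5.88045 v=29.17754
1: F=-11.11450 v=-4.63153
2: F=-5.55306 v=-22.97644
3: F=-9.89915 v=-37.98495
4: F=-3.42921 v=1.09463

k=0: u−w=-12.60900, u+w=27.21500; √(b/2)=0.46637, √(2b)=0.93274; F=0.46637×(-12.609)=-5.88045, v=27.21500/0.93274=29.17754
k=1: u−w=-23.83200, u+w=-4.32000; √(b/2)=0.46637, √(2b)=0.93274; F=0.46637×(-23.832)=-11.11450, v=-4.32000/0.93274=-4.63153
k=2: u−w=-11.90700, u+w=-21.43100; √(b/2)=0.46637, √(2b)=0.93274; F=0.46637×(-11.907)=-5.55306, v=-21.43100/0.93274=-22.97644
k=3: u−w=-21.22600, u+w=-35.43000; √(b/2)=0.46637, √(2b)=0.93274; F=0.46637×(-21.226)=-9.89915, v=-35.43000/0.93274=-37.98495
k=4: u−w=-7.35300, u+w=1.02100; √(b/2)=0.46637, √(2b)=0.93274; F=0.46637×(-7.353)=-3.42921, v=1.02100/0.93274=1.09463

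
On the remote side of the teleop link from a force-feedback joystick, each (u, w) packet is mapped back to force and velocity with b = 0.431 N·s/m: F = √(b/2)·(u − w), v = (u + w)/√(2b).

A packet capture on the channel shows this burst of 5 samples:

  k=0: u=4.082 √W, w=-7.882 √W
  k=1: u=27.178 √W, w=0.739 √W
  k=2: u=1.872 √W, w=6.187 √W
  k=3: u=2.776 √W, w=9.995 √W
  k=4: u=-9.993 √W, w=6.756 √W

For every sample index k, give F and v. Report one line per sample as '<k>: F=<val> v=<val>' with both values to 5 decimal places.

k=0: u−w=11.96400, u+w=-3.80000; √(b/2)=0.46422, √(2b)=0.92844; F=0.46422×11.964=5.55393, v=-3.80000/0.92844=-4.09289
k=1: u−w=26.43900, u+w=27.91700; √(b/2)=0.46422, √(2b)=0.92844; F=0.46422×26.439=12.27351, v=27.91700/0.92844=30.06873
k=2: u−w=-4.31500, u+w=8.05900; √(b/2)=0.46422, √(2b)=0.92844; F=0.46422×(-4.315)=-2.00311, v=8.05900/0.92844=8.68016
k=3: u−w=-7.21900, u+w=12.77100; √(b/2)=0.46422, √(2b)=0.92844; F=0.46422×(-7.219)=-3.35120, v=12.77100/0.92844=13.75534
k=4: u−w=-16.74900, u+w=-3.23700; √(b/2)=0.46422, √(2b)=0.92844; F=0.46422×(-16.749)=-7.77522, v=-3.23700/0.92844=-3.48650

0: F=5.55393 v=-4.09289
1: F=12.27351 v=30.06873
2: F=-2.00311 v=8.68016
3: F=-3.35120 v=13.75534
4: F=-7.77522 v=-3.48650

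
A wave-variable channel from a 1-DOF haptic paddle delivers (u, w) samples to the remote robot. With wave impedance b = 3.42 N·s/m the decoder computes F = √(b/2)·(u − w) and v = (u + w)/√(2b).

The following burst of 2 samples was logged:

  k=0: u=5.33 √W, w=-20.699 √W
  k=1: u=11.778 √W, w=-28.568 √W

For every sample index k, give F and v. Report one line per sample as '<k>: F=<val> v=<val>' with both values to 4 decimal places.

k=0: u−w=26.0290, u+w=-15.3690; √(b/2)=1.3077, √(2b)=2.6153; F=1.3077×26.029=34.0373, v=-15.3690/2.6153=-5.8765
k=1: u−w=40.3460, u+w=-16.7900; √(b/2)=1.3077, √(2b)=2.6153; F=1.3077×40.346=52.7592, v=-16.7900/2.6153=-6.4198

0: F=34.0373 v=-5.8765
1: F=52.7592 v=-6.4198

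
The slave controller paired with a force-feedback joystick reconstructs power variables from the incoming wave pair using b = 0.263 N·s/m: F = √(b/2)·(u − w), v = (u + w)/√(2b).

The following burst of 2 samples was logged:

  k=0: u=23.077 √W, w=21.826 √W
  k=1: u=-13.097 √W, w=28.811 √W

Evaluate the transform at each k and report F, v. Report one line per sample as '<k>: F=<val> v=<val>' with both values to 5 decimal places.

k=0: u−w=1.25100, u+w=44.90300; √(b/2)=0.36263, √(2b)=0.72526; F=0.36263×1.251=0.45365, v=44.90300/0.72526=61.91309
k=1: u−w=-41.90800, u+w=15.71400; √(b/2)=0.36263, √(2b)=0.72526; F=0.36263×(-41.908)=-15.19707, v=15.71400/0.72526=21.66676

0: F=0.45365 v=61.91309
1: F=-15.19707 v=21.66676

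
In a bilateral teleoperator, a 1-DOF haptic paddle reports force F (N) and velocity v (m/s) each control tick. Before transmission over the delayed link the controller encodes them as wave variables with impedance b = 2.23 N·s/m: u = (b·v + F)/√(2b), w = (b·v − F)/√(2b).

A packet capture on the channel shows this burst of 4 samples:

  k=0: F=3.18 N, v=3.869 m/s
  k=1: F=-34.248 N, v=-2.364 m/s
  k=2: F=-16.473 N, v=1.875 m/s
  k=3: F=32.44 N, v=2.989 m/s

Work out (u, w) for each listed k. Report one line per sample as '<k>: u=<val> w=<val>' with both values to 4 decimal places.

0: u=5.5912 w=2.5796
1: u=-18.7131 w=13.7207
2: u=-5.8203 w=9.7801
3: u=18.5170 w=-12.2046

k=0: b·v=2.23×3.869=8.6279; √(2b)=2.1119; u=(8.6279+3.18)/2.1119=5.5912, w=(8.6279−3.18)/2.1119=2.5796
k=1: b·v=2.23×(-2.364)=-5.2717; √(2b)=2.1119; u=(-5.2717+(-34.248))/2.1119=-18.7131, w=(-5.2717−(-34.248))/2.1119=13.7207
k=2: b·v=2.23×1.875=4.1813; √(2b)=2.1119; u=(4.1813+(-16.473))/2.1119=-5.8203, w=(4.1813−(-16.473))/2.1119=9.7801
k=3: b·v=2.23×2.989=6.6655; √(2b)=2.1119; u=(6.6655+32.44)/2.1119=18.5170, w=(6.6655−32.44)/2.1119=-12.2046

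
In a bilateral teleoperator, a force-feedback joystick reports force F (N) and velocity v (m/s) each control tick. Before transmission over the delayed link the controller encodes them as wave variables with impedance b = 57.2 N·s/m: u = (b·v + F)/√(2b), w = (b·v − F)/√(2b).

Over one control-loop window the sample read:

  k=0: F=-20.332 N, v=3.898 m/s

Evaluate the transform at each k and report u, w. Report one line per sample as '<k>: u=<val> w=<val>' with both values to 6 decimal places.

k=0: b·v=57.2×3.898=222.965600; √(2b)=10.695794; u=(222.965600+(-20.332))/10.695794=18.945167, w=(222.965600−(-20.332))/10.695794=22.747036

0: u=18.945167 w=22.747036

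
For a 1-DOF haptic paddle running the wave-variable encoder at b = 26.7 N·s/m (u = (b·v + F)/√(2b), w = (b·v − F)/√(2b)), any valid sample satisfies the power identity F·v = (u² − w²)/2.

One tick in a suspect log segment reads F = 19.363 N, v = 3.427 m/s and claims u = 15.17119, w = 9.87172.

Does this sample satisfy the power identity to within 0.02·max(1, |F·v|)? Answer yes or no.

yes

F·v = 19.363×3.427 = 66.35700 W.
(u² − w²)/2 = (230.16501 − 97.45086)/2 = 66.35708 W.
|Δ| = 0.00007;  2% of max(1, |F·v|) = 1.32714.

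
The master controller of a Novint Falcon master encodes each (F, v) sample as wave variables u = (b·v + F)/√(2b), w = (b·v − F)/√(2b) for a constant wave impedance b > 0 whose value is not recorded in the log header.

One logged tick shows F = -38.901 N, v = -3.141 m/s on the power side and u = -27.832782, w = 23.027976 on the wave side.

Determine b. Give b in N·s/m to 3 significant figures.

u + w = -4.804806;  u + w = √(2b)·v, so √(2b) = -4.804806/(-3.141) = 1.529706.
b = (√(2b))²/2 = 2.340000/2 = 1.170000.
(Check via u − w = 2F/√(2b): u − w = -50.860758, 2F/√(2b) = -50.860759.)

b = 1.17 N·s/m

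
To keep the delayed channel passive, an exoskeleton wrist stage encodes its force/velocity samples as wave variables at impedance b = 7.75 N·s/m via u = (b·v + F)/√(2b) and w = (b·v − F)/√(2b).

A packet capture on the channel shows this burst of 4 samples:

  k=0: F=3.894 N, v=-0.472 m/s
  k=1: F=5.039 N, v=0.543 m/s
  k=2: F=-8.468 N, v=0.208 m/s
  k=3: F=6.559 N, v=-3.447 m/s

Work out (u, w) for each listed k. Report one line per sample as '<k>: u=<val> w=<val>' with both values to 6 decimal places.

0: u=0.059944 w=-1.918210
1: u=2.348804 w=-0.211011
2: u=-1.741426 w=2.560323
3: u=-5.119439 w=-8.451414

k=0: b·v=7.75×(-0.472)=-3.658000; √(2b)=3.937004; u=(-3.658000+3.894)/3.937004=0.059944, w=(-3.658000−3.894)/3.937004=-1.918210
k=1: b·v=7.75×0.543=4.208250; √(2b)=3.937004; u=(4.208250+5.039)/3.937004=2.348804, w=(4.208250−5.039)/3.937004=-0.211011
k=2: b·v=7.75×0.208=1.612000; √(2b)=3.937004; u=(1.612000+(-8.468))/3.937004=-1.741426, w=(1.612000−(-8.468))/3.937004=2.560323
k=3: b·v=7.75×(-3.447)=-26.714250; √(2b)=3.937004; u=(-26.714250+6.559)/3.937004=-5.119439, w=(-26.714250−6.559)/3.937004=-8.451414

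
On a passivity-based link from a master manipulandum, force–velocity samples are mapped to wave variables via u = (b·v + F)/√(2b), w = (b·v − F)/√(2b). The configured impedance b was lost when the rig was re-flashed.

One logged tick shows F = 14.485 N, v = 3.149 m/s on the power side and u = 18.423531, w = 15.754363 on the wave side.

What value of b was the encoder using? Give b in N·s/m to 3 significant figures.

b = 58.9 N·s/m

u + w = 34.177894;  u + w = √(2b)·v, so √(2b) = 34.177894/3.149 = 10.853571.
b = (√(2b))²/2 = 117.799996/2 = 58.899998.
(Check via u − w = 2F/√(2b): u − w = 2.669168, 2F/√(2b) = 2.669168.)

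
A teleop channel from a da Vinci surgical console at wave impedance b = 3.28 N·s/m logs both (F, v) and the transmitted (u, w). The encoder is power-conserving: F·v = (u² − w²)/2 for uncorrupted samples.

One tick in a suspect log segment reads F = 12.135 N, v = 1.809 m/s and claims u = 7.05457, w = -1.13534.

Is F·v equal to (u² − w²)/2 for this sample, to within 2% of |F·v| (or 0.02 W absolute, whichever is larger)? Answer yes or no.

no

F·v = 12.135×1.809 = 21.95221 W.
(u² − w²)/2 = (49.76696 − 1.28900)/2 = 24.23898 W.
|Δ| = 2.28677;  2% of max(1, |F·v|) = 0.43904.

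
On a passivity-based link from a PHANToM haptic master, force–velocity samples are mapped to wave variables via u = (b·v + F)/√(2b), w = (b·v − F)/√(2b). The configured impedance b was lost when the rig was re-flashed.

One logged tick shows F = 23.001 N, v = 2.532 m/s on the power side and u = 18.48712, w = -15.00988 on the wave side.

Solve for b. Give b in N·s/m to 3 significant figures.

u + w = 3.47724;  u + w = √(2b)·v, so √(2b) = 3.47724/2.532 = 1.37332.
b = (√(2b))²/2 = 1.88600/2 = 0.94300.
(Check via u − w = 2F/√(2b): u − w = 33.49700, 2F/√(2b) = 33.49699.)

b = 0.943 N·s/m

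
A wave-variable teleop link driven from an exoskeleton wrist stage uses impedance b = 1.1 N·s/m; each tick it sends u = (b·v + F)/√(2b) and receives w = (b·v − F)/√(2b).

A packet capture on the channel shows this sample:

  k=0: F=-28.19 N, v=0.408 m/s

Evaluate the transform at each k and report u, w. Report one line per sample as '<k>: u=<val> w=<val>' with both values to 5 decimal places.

k=0: b·v=1.1×0.408=0.44880; √(2b)=1.48324; u=(0.44880+(-28.19))/1.48324=-18.70311, w=(0.44880−(-28.19))/1.48324=19.30828

0: u=-18.70311 w=19.30828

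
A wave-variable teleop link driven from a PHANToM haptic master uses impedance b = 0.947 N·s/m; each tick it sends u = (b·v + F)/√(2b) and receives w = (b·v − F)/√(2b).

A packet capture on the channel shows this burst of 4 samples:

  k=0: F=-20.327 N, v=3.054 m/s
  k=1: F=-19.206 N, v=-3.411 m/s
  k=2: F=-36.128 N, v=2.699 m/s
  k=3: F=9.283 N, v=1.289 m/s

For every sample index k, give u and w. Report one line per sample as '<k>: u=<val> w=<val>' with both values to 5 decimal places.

k=0: b·v=0.947×3.054=2.89214; √(2b)=1.37623; u=(2.89214+(-20.327))/1.37623=-12.66860, w=(2.89214−(-20.327))/1.37623=16.87159
k=1: b·v=0.947×(-3.411)=-3.23022; √(2b)=1.37623; u=(-3.23022+(-19.206))/1.37623=-16.30270, w=(-3.23022−(-19.206))/1.37623=11.60839
k=2: b·v=0.947×2.699=2.55595; √(2b)=1.37623; u=(2.55595+(-36.128))/1.37623=-24.39427, w=(2.55595−(-36.128))/1.37623=28.10871
k=3: b·v=0.947×1.289=1.22068; √(2b)=1.37623; u=(1.22068+9.283)/1.37623=7.63223, w=(1.22068−9.283)/1.37623=-5.85828

0: u=-12.66860 w=16.87159
1: u=-16.30270 w=11.60839
2: u=-24.39427 w=28.10871
3: u=7.63223 w=-5.85828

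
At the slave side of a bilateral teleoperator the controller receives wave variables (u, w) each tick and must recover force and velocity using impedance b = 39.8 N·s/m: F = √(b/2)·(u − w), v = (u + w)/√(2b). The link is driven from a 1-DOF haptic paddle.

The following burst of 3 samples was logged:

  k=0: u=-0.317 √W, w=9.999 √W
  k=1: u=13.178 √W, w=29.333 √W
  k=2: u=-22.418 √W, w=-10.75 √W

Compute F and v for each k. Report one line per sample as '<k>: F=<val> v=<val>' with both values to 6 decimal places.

0: F=-46.019074 v=1.085197
1: F=-72.066512 v=4.764801
2: F=-52.050267 v=-3.717601

k=0: u−w=-10.316000, u+w=9.682000; √(b/2)=4.460942, √(2b)=8.921883; F=4.460942×(-10.316)=-46.019074, v=9.682000/8.921883=1.085197
k=1: u−w=-16.155000, u+w=42.511000; √(b/2)=4.460942, √(2b)=8.921883; F=4.460942×(-16.155)=-72.066512, v=42.511000/8.921883=4.764801
k=2: u−w=-11.668000, u+w=-33.168000; √(b/2)=4.460942, √(2b)=8.921883; F=4.460942×(-11.668)=-52.050267, v=-33.168000/8.921883=-3.717601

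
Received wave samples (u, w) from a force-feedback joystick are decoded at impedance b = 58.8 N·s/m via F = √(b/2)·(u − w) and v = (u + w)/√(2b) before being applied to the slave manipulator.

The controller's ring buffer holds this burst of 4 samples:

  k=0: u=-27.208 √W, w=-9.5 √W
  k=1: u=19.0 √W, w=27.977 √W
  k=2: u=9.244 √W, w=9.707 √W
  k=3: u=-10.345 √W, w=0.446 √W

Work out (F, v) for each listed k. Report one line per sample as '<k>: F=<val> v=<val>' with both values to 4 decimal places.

k=0: u−w=-17.7080, u+w=-36.7080; √(b/2)=5.4222, √(2b)=10.8444; F=5.4222×(-17.708)=-96.0159, v=-36.7080/10.8444=-3.3850
k=1: u−w=-8.9770, u+w=46.9770; √(b/2)=5.4222, √(2b)=10.8444; F=5.4222×(-8.977)=-48.6749, v=46.9770/10.8444=4.3319
k=2: u−w=-0.4630, u+w=18.9510; √(b/2)=5.4222, √(2b)=10.8444; F=5.4222×(-0.463)=-2.5105, v=18.9510/10.8444=1.7475
k=3: u−w=-10.7910, u+w=-9.8990; √(b/2)=5.4222, √(2b)=10.8444; F=5.4222×(-10.791)=-58.5107, v=-9.8990/10.8444=-0.9128

0: F=-96.0159 v=-3.3850
1: F=-48.6749 v=4.3319
2: F=-2.5105 v=1.7475
3: F=-58.5107 v=-0.9128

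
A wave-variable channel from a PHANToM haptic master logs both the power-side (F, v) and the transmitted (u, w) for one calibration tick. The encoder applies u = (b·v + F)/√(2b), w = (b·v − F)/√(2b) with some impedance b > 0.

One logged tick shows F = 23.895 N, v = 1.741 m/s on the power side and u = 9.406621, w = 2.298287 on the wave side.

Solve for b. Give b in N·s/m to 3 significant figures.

u + w = 11.704908;  u + w = √(2b)·v, so √(2b) = 11.704908/1.741 = 6.723095.
b = (√(2b))²/2 = 45.200003/2 = 22.600002.
(Check via u − w = 2F/√(2b): u − w = 7.108334, 2F/√(2b) = 7.108334.)

b = 22.6 N·s/m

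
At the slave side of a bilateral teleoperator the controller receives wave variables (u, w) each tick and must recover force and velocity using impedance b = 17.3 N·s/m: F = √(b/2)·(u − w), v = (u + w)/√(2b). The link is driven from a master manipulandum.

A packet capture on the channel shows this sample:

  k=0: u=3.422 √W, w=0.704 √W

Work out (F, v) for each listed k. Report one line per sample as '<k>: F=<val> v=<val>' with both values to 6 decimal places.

0: F=7.993878 v=0.701441

k=0: u−w=2.718000, u+w=4.126000; √(b/2)=2.941088, √(2b)=5.882176; F=2.941088×2.718=7.993878, v=4.126000/5.882176=0.701441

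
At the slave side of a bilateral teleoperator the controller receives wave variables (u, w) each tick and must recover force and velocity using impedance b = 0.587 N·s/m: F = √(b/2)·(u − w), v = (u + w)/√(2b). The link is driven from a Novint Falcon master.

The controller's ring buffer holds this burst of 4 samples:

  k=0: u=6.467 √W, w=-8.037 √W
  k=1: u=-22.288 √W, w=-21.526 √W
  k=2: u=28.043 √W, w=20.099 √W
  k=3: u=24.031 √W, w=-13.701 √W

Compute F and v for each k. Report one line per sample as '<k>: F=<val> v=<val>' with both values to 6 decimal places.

0: F=7.857635 v=-1.448991
1: F=-0.412818 v=-40.436993
2: F=4.303713 v=44.431408
3: F=20.441553 v=9.533805

k=0: u−w=14.504000, u+w=-1.570000; √(b/2)=0.541756, √(2b)=1.083513; F=0.541756×14.504=7.857635, v=-1.570000/1.083513=-1.448991
k=1: u−w=-0.762000, u+w=-43.814000; √(b/2)=0.541756, √(2b)=1.083513; F=0.541756×(-0.762)=-0.412818, v=-43.814000/1.083513=-40.436993
k=2: u−w=7.944000, u+w=48.142000; √(b/2)=0.541756, √(2b)=1.083513; F=0.541756×7.944=4.303713, v=48.142000/1.083513=44.431408
k=3: u−w=37.732000, u+w=10.330000; √(b/2)=0.541756, √(2b)=1.083513; F=0.541756×37.732=20.441553, v=10.330000/1.083513=9.533805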